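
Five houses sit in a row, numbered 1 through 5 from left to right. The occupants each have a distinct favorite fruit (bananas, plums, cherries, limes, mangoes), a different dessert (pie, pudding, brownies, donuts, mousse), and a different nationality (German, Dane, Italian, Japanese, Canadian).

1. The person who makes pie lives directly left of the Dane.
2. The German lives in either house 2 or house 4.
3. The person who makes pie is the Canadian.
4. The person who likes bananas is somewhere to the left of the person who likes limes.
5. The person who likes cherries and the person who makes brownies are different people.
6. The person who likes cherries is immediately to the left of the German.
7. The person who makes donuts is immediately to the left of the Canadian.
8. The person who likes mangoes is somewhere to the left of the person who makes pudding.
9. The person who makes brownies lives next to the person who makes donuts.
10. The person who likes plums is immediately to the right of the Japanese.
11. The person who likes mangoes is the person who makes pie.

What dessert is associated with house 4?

The person who likes cherries is narrowed to house 1 or 3; consider each.
Placing it in house 3 leads to a contradiction, so it's in house 1.
From clue 6, the German must be in house 2.
The only dessert still possible for house 1 is mousse.
The only dessert still possible for house 5 is pudding.
The person who likes mangoes is narrowed to house 3 or 4; consider each.
Placing it in house 3 leads to a contradiction, so it's in house 4.
From clue 11, the person who makes pie must be in house 4.
Clue 1: the Dane is in house 5.
Clue 3: the Canadian is in house 4.
Clue 7 places the person who makes donuts in house 3.
Clue 9: the person who makes brownies is in house 2.
So house 3 gets Italian for nationality.
The person who likes plums is in house 2 (clue 10).
House 5 favorite fruit: only limes fits.
House 1's nationality must be Japanese (nothing else left).
House 3's favorite fruit must be bananas (nothing else left).
So: house 1 = cherries/mousse/Japanese, house 2 = plums/brownies/German, house 3 = bananas/donuts/Italian, house 4 = mangoes/pie/Canadian, house 5 = limes/pudding/Dane.

pie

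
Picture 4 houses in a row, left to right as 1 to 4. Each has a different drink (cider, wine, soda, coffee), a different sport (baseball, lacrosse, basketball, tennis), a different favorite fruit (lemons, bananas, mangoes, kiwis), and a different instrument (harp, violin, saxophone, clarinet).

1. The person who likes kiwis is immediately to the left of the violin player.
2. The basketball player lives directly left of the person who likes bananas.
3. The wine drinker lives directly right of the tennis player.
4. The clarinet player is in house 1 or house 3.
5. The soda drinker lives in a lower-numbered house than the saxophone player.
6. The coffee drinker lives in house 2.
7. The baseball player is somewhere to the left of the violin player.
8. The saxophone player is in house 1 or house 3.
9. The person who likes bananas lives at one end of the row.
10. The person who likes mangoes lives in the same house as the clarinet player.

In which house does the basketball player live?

3

From clue 6, the coffee drinker must be in house 2.
By clue 8, the saxophone player is in house 3.
From clue 9, the person who likes bananas must be in house 4.
House 4's sport must be lacrosse (nothing else left).
That leaves clarinet as the instrument for house 1.
From clue 2, the basketball player must be in house 3.
By clue 5, the soda drinker is in house 1.
From clue 10, the person who likes mangoes must be in house 1.
House 1 sport: only baseball fits.
The only sport still possible for house 2 is tennis.
That leaves lemons as the favorite fruit for house 2.
House 3 favorite fruit: only kiwis fits.
From clue 1, the violin player must be in house 4.
From clue 3, the wine drinker must be in house 3.
House 4's drink must be cider (nothing else left).
So house 2 gets harp for instrument.
So: house 1 = soda/baseball/mangoes/clarinet, house 2 = coffee/tennis/lemons/harp, house 3 = wine/basketball/kiwis/saxophone, house 4 = cider/lacrosse/bananas/violin.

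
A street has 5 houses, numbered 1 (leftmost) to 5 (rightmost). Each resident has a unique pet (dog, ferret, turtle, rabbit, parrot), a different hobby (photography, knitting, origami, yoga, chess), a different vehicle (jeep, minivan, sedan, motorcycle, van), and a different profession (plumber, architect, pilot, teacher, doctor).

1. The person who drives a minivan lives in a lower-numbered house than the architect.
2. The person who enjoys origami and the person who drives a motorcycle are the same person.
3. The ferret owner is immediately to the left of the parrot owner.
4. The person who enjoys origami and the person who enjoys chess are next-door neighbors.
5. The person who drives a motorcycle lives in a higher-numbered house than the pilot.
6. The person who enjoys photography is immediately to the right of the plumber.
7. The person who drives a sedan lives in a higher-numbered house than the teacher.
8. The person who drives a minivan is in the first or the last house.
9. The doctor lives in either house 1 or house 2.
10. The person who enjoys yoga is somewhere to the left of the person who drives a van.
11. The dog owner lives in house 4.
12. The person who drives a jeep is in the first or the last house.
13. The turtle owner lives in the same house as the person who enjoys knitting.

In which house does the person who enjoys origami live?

4

From clue 8, the person who drives a minivan must be in house 1.
By clue 11, the dog owner is in house 4.
House 5's profession must be architect (nothing else left).
That leaves jeep as the vehicle for house 5.
House 4 profession: only plumber fits.
The person who enjoys photography is in house 5 (clue 6).
House 5's pet must be rabbit (nothing else left).
The ferret owner is narrowed to house 1 or 2; consider each.
Placing it in house 1 leads to a contradiction, so it's in house 2.
Clue 3: the parrot owner is in house 3.
House 1's pet must be turtle (nothing else left).
Clue 13 places the person who enjoys knitting in house 1.
The person who enjoys yoga is narrowed to house 2 or 3; consider each.
Placing it in house 3 leads to a contradiction, so it's in house 2.
House 2 vehicle: only sedan fits.
From clue 7, the teacher must be in house 1.
House 2's profession must be doctor (nothing else left).
So house 3 gets pilot for profession.
The person who drives a motorcycle is in house 4 (clue 5).
The only vehicle still possible for house 3 is van.
By clue 2, the person who enjoys origami is in house 4.
From clue 4, the person who enjoys chess must be in house 3.
So: house 1 = turtle/knitting/minivan/teacher, house 2 = ferret/yoga/sedan/doctor, house 3 = parrot/chess/van/pilot, house 4 = dog/origami/motorcycle/plumber, house 5 = rabbit/photography/jeep/architect.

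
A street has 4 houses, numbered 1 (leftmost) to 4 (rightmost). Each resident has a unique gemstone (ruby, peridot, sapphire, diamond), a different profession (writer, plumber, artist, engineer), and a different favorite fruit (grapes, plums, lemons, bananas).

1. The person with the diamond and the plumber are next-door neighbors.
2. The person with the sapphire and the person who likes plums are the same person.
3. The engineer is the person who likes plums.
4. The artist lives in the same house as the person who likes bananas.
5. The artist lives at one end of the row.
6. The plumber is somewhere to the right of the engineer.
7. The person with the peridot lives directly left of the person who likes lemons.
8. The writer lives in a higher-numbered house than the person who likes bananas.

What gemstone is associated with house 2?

sapphire

Clue 4: the artist is in house 1.
From clue 4, the person who likes bananas must be in house 1.
The person with the sapphire is narrowed to house 2 or 3; consider each.
Placing it in house 3 leads to a contradiction, so it's in house 2.
From clue 2, the person who likes plums must be in house 2.
The engineer is in house 2 (clue 3).
Clue 7 places the person with the peridot in house 3.
The person who likes lemons is in house 4 (clue 7).
House 1's gemstone must be ruby (nothing else left).
That leaves diamond as the gemstone for house 4.
House 3 favorite fruit: only grapes fits.
Clue 1 places the plumber in house 3.
That leaves writer as the profession for house 4.
So: house 1 = ruby/artist/bananas, house 2 = sapphire/engineer/plums, house 3 = peridot/plumber/grapes, house 4 = diamond/writer/lemons.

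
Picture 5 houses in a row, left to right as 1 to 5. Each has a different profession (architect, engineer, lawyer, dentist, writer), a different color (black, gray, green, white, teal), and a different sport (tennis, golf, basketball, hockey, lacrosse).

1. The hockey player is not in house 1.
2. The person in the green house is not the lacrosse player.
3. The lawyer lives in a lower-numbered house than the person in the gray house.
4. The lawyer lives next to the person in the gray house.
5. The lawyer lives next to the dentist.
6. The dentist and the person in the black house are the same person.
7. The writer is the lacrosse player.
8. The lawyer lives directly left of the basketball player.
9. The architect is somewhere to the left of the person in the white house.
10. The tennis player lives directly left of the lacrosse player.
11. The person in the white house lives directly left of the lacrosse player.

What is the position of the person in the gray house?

That leaves golf as the sport for house 1.
The architect is narrowed to house 1 or 2 or 3; consider each.
Placing it in house 1 and house 2 leads to a contradiction, so it's in house 3.
By clue 9, the person in the white house is in house 4.
By clue 11, the lacrosse player is in house 5.
From clue 7, the writer must be in house 5.
The tennis player is in house 4 (clue 10).
So house 4 gets engineer for profession.
The only color still possible for house 5 is teal.
The dentist is narrowed to house 1 or 2; consider each.
Placing it in house 2 leads to a contradiction, so it's in house 1.
Clue 5: the lawyer is in house 2.
By clue 6, the person in the black house is in house 1.
By clue 8, the basketball player is in house 3.
House 2's sport must be hockey (nothing else left).
Clue 3: the person in the gray house is in house 3.
House 2's color must be green (nothing else left).
So: house 1 = dentist/black/golf, house 2 = lawyer/green/hockey, house 3 = architect/gray/basketball, house 4 = engineer/white/tennis, house 5 = writer/teal/lacrosse.

3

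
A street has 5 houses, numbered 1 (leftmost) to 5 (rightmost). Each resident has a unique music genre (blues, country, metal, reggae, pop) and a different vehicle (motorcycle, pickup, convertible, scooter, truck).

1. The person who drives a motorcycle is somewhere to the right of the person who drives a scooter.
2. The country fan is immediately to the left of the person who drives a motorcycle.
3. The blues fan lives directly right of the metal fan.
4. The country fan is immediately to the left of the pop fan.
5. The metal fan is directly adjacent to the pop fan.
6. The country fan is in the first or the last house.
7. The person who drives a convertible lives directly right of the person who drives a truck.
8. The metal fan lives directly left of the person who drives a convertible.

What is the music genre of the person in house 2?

pop

Clue 6: the country fan is in house 1.
The person who drives a motorcycle is in house 2 (clue 2).
The pop fan is in house 2 (clue 4).
Clue 5: the metal fan is in house 3.
From clue 8, the person who drives a convertible must be in house 4.
That leaves pickup as the vehicle for house 5.
Clue 1 places the person who drives a scooter in house 1.
From clue 3, the blues fan must be in house 4.
By clue 7, the person who drives a truck is in house 3.
That leaves reggae as the music genre for house 5.
So: house 1 = country/scooter, house 2 = pop/motorcycle, house 3 = metal/truck, house 4 = blues/convertible, house 5 = reggae/pickup.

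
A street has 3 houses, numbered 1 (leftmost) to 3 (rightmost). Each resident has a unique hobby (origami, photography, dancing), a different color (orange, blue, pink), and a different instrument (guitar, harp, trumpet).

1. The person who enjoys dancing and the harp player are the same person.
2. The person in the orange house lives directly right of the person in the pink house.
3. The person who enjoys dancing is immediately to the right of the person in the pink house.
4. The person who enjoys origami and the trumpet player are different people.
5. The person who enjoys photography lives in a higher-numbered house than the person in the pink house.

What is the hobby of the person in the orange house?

dancing

So house 1 gets origami for hobby.
That leaves guitar as the instrument for house 1.
The person who enjoys dancing is narrowed to house 2 or 3; consider each.
Placing it in house 3 leads to a contradiction, so it's in house 2.
By clue 1, the harp player is in house 2.
The person in the pink house is in house 1 (clue 3).
House 3 hobby: only photography fits.
That leaves trumpet as the instrument for house 3.
Clue 2: the person in the orange house is in house 2.
The only color still possible for house 3 is blue.
So: house 1 = origami/pink/guitar, house 2 = dancing/orange/harp, house 3 = photography/blue/trumpet.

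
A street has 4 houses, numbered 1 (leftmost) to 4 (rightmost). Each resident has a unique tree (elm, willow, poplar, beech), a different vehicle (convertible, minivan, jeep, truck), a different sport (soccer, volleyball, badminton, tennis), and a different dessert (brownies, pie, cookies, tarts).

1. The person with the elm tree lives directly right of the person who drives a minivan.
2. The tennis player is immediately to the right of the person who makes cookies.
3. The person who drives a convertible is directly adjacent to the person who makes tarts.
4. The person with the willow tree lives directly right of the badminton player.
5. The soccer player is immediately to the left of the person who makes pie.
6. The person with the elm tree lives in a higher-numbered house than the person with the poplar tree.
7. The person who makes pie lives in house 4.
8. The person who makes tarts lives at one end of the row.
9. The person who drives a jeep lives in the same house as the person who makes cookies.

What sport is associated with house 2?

badminton

The person who makes pie is in house 4 (clue 7).
The only dessert still possible for house 1 is tarts.
By clue 3, the person who drives a convertible is in house 2.
Clue 5 places the soccer player in house 3.
So house 3 gets jeep for vehicle.
House 4 vehicle: only truck fits.
The only sport still possible for house 4 is tennis.
The person with the elm tree is in house 2 (clue 1).
Clue 2 places the person who makes cookies in house 3.
The person with the poplar tree is in house 1 (clue 6).
So house 3 gets willow for tree.
The only tree still possible for house 4 is beech.
House 1 vehicle: only minivan fits.
The only dessert still possible for house 2 is brownies.
The badminton player is in house 2 (clue 4).
House 1 sport: only volleyball fits.
So: house 1 = poplar/minivan/volleyball/tarts, house 2 = elm/convertible/badminton/brownies, house 3 = willow/jeep/soccer/cookies, house 4 = beech/truck/tennis/pie.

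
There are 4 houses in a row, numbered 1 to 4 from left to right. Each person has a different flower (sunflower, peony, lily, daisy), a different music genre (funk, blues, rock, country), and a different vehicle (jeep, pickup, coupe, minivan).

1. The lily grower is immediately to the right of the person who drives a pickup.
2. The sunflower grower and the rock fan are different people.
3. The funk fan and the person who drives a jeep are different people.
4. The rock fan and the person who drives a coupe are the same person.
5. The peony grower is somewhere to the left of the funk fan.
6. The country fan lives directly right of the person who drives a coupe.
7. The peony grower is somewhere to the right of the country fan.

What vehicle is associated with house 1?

coupe

Clue 7: the peony grower is in house 3.
Clue 7 places the country fan in house 2.
The funk fan is in house 4 (clue 5).
By clue 6, the person who drives a coupe is in house 1.
Clue 1 places the lily grower in house 4.
From clue 4, the rock fan must be in house 1.
So house 3 gets blues for music genre.
That leaves pickup as the vehicle for house 3.
That leaves minivan as the vehicle for house 4.
By clue 2, the sunflower grower is in house 2.
So house 1 gets daisy for flower.
House 2's vehicle must be jeep (nothing else left).
So: house 1 = daisy/rock/coupe, house 2 = sunflower/country/jeep, house 3 = peony/blues/pickup, house 4 = lily/funk/minivan.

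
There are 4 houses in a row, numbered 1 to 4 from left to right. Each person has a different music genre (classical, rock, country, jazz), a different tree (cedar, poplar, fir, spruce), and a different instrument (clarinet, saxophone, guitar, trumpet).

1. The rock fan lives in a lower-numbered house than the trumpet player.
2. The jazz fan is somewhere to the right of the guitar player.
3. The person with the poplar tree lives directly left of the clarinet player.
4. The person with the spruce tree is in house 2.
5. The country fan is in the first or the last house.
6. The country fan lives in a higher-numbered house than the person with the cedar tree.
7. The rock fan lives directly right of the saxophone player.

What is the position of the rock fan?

Clue 4 places the person with the spruce tree in house 2.
Clue 6 places the country fan in house 4.
So house 1 gets classical for music genre.
The only tree still possible for house 4 is fir.
That leaves trumpet as the instrument for house 3.
So house 4 gets clarinet for instrument.
By clue 1, the rock fan is in house 2.
Clue 3: the person with the poplar tree is in house 3.
Clue 7: the saxophone player is in house 1.
The only music genre still possible for house 3 is jazz.
House 1 tree: only cedar fits.
House 2 instrument: only guitar fits.
So: house 1 = classical/cedar/saxophone, house 2 = rock/spruce/guitar, house 3 = jazz/poplar/trumpet, house 4 = country/fir/clarinet.

2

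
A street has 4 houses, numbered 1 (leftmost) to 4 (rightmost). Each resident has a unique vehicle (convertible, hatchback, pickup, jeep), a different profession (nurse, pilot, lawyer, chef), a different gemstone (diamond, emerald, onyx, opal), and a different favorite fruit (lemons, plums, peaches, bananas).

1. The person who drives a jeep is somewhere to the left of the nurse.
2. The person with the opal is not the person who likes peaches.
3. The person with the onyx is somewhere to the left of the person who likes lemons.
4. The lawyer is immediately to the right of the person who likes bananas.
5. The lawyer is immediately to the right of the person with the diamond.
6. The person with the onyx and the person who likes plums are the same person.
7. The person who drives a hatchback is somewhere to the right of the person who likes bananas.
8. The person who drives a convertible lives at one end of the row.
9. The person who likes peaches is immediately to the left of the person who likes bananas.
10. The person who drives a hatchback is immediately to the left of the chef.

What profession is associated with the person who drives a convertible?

House 1 profession: only pilot fits.
The only favorite fruit still possible for house 4 is lemons.
By clue 7, the person who drives a hatchback is in house 3.
Clue 7: the person who likes bananas is in house 2.
The person who likes peaches is in house 1 (clue 9).
From clue 10, the chef must be in house 4.
House 2 profession: only nurse fits.
House 3's profession must be lawyer (nothing else left).
House 3 favorite fruit: only plums fits.
The person who drives a jeep is in house 1 (clue 1).
By clue 5, the person with the diamond is in house 2.
From clue 6, the person with the onyx must be in house 3.
So house 2 gets pickup for vehicle.
House 4's vehicle must be convertible (nothing else left).
House 1's gemstone must be emerald (nothing else left).
So house 4 gets opal for gemstone.
So: house 1 = jeep/pilot/emerald/peaches, house 2 = pickup/nurse/diamond/bananas, house 3 = hatchback/lawyer/onyx/plums, house 4 = convertible/chef/opal/lemons.

chef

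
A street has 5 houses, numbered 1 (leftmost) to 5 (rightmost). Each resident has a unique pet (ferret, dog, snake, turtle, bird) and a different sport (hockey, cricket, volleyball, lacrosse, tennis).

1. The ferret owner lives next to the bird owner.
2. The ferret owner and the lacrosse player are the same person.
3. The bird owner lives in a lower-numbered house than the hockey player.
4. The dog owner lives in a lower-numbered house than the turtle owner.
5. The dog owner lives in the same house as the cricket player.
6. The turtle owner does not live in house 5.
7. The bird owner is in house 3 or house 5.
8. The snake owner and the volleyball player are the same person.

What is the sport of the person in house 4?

The bird owner is in house 3 (clue 7).
The only pet still possible for house 5 is snake.
So house 3 gets tennis for sport.
The volleyball player is in house 5 (clue 8).
House 1's pet must be dog (nothing else left).
So house 1 gets cricket for sport.
House 2 sport: only lacrosse fits.
That leaves hockey as the sport for house 4.
The ferret owner is in house 2 (clue 2).
The only pet still possible for house 4 is turtle.
So: house 1 = dog/cricket, house 2 = ferret/lacrosse, house 3 = bird/tennis, house 4 = turtle/hockey, house 5 = snake/volleyball.

hockey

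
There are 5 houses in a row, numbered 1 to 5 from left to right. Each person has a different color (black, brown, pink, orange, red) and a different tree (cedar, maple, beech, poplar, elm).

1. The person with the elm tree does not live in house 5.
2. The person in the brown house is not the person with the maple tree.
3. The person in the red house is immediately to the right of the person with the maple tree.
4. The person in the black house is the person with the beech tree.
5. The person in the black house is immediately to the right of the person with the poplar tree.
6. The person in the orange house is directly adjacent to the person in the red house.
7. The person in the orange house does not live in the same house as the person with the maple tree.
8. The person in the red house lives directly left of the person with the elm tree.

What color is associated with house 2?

The person in the red house is narrowed to house 2 or 3; consider each.
Placing it in house 3 leads to a contradiction, so it's in house 2.
From clue 3, the person with the maple tree must be in house 1.
Clue 7 places the person in the orange house in house 3.
The person with the elm tree is in house 3 (clue 8).
From clue 5, the person in the black house must be in house 5.
The person with the poplar tree is in house 4 (clue 5).
House 1's color must be pink (nothing else left).
So house 4 gets brown for color.
House 2 tree: only cedar fits.
House 5 tree: only beech fits.
So: house 1 = pink/maple, house 2 = red/cedar, house 3 = orange/elm, house 4 = brown/poplar, house 5 = black/beech.

red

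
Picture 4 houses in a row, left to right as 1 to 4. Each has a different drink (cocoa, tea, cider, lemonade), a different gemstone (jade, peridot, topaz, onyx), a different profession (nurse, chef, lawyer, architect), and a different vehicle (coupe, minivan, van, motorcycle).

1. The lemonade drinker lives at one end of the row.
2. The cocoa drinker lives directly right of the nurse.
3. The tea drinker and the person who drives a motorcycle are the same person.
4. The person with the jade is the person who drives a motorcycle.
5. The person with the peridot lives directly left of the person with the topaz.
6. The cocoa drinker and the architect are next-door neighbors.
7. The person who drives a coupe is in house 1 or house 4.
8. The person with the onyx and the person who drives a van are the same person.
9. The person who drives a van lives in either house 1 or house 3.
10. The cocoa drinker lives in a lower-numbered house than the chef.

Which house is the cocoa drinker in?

2

The cocoa drinker is narrowed to house 2 or 3; consider each.
Placing it in house 3 leads to a contradiction, so it's in house 2.
By clue 2, the nurse is in house 1.
So house 2 gets lawyer for profession.
House 3 profession: only architect fits.
House 4 profession: only chef fits.
The only vehicle still possible for house 2 is minivan.
The lemonade drinker is narrowed to house 1 or 4; consider each.
Placing it in house 4 leads to a contradiction, so it's in house 1.
The cider drinker is narrowed to house 3 or 4; consider each.
Placing it in house 4 leads to a contradiction, so it's in house 3.
House 4 drink: only tea fits.
From clue 3, the person who drives a motorcycle must be in house 4.
By clue 4, the person with the jade is in house 4.
That leaves van as the vehicle for house 3.
Clue 8 places the person with the onyx in house 3.
House 1 gemstone: only peridot fits.
House 2's gemstone must be topaz (nothing else left).
House 1 vehicle: only coupe fits.
So: house 1 = lemonade/peridot/nurse/coupe, house 2 = cocoa/topaz/lawyer/minivan, house 3 = cider/onyx/architect/van, house 4 = tea/jade/chef/motorcycle.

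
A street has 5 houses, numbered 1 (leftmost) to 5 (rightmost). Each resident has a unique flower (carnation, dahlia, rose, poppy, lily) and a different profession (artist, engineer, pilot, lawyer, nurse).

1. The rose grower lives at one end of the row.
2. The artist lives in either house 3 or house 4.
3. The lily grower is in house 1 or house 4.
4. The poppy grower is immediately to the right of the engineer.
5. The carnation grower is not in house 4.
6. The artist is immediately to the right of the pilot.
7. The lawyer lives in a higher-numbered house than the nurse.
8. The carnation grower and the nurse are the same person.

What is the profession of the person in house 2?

House 5 profession: only lawyer fits.
The lily grower is narrowed to house 1 or 4; consider each.
Placing it in house 1 leads to a contradiction, so it's in house 4.
The rose grower is narrowed to house 1 or 5; consider each.
Placing it in house 1 leads to a contradiction, so it's in house 5.
So house 4 gets artist for profession.
The pilot is in house 3 (clue 6).
The carnation grower is narrowed to house 1 or 2; consider each.
Placing it in house 2 leads to a contradiction, so it's in house 1.
The nurse is in house 1 (clue 8).
That leaves engineer as the profession for house 2.
The poppy grower is in house 3 (clue 4).
House 2 flower: only dahlia fits.
So: house 1 = carnation/nurse, house 2 = dahlia/engineer, house 3 = poppy/pilot, house 4 = lily/artist, house 5 = rose/lawyer.

engineer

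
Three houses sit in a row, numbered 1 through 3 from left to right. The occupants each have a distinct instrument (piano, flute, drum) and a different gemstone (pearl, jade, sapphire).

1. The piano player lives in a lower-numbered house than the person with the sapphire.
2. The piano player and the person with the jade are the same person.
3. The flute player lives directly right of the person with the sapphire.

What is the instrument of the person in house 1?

piano

From clue 3, the flute player must be in house 3.
Clue 3 places the person with the sapphire in house 2.
House 3's gemstone must be pearl (nothing else left).
By clue 1, the piano player is in house 1.
The only instrument still possible for house 2 is drum.
House 1's gemstone must be jade (nothing else left).
So: house 1 = piano/jade, house 2 = drum/sapphire, house 3 = flute/pearl.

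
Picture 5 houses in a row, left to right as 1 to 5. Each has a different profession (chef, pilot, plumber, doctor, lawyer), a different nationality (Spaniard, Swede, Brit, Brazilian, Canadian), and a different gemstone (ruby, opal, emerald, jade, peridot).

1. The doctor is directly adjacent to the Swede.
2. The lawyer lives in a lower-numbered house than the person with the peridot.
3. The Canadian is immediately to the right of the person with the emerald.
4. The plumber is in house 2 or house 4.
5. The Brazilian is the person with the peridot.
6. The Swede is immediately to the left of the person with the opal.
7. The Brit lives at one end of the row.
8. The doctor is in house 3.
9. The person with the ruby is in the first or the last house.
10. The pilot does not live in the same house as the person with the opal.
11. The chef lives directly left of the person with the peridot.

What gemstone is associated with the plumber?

emerald

Clue 8: the doctor is in house 3.
So house 5 gets pilot for profession.
From clue 10, the person with the opal must be in house 3.
By clue 6, the Swede is in house 2.
House 3's nationality must be Canadian (nothing else left).
So house 4 gets Spaniard for nationality.
House 5 nationality: only Brazilian fits.
By clue 3, the person with the emerald is in house 2.
The person with the peridot is in house 5 (clue 5).
Clue 11: the chef is in house 4.
That leaves lawyer as the profession for house 1.
House 2's profession must be plumber (nothing else left).
That leaves Brit as the nationality for house 1.
The only gemstone still possible for house 4 is jade.
The only gemstone still possible for house 1 is ruby.
So: house 1 = lawyer/Brit/ruby, house 2 = plumber/Swede/emerald, house 3 = doctor/Canadian/opal, house 4 = chef/Spaniard/jade, house 5 = pilot/Brazilian/peridot.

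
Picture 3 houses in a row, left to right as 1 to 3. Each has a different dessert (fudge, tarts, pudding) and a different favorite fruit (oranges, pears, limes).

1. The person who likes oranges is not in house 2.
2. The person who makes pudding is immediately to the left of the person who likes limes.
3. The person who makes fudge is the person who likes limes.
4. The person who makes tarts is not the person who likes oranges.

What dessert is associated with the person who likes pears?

The person who makes fudge is narrowed to house 2 or 3; consider each.
Placing it in house 3 leads to a contradiction, so it's in house 2.
Clue 3 places the person who likes limes in house 2.
That leaves pudding as the dessert for house 1.
House 3's dessert must be tarts (nothing else left).
From clue 4, the person who likes oranges must be in house 1.
That leaves pears as the favorite fruit for house 3.
So: house 1 = pudding/oranges, house 2 = fudge/limes, house 3 = tarts/pears.

tarts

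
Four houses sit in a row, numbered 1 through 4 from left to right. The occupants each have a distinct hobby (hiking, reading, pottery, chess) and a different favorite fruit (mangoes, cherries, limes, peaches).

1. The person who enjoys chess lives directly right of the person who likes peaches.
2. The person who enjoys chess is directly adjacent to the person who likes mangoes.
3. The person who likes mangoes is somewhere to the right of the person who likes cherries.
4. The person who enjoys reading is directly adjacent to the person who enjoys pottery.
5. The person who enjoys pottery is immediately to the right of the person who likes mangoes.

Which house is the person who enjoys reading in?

3

House 4's favorite fruit must be limes (nothing else left).
House 1 hobby: only hiking fits.
The person who enjoys pottery is narrowed to house 3 or 4; consider each.
Placing it in house 3 leads to a contradiction, so it's in house 4.
Clue 4: the person who enjoys reading is in house 3.
By clue 5, the person who likes mangoes is in house 3.
So house 2 gets chess for hobby.
The person who likes peaches is in house 1 (clue 1).
That leaves cherries as the favorite fruit for house 2.
So: house 1 = hiking/peaches, house 2 = chess/cherries, house 3 = reading/mangoes, house 4 = pottery/limes.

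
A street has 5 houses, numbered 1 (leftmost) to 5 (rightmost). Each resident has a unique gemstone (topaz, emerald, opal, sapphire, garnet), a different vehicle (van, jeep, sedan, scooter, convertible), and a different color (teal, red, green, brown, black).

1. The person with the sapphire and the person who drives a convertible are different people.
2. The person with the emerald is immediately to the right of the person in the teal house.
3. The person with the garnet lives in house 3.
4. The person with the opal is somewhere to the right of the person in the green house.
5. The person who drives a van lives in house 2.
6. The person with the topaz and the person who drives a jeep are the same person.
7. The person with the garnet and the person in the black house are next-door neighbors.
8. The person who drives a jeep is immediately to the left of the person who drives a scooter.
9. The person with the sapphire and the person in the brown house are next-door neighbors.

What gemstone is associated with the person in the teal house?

Clue 3 places the person with the garnet in house 3.
From clue 5, the person who drives a van must be in house 2.
The person who drives a jeep is in house 4 (clue 8).
Clue 8: the person who drives a scooter is in house 5.
From clue 6, the person with the topaz must be in house 4.
So house 1 gets sapphire for gemstone.
By clue 1, the person who drives a convertible is in house 3.
Clue 9 places the person in the brown house in house 2.
So house 1 gets sedan for vehicle.
The only color still possible for house 4 is black.
The only color still possible for house 5 is red.
Clue 2: the person with the emerald is in house 2.
House 5 gemstone: only opal fits.
So house 1 gets teal for color.
So house 3 gets green for color.
So: house 1 = sapphire/sedan/teal, house 2 = emerald/van/brown, house 3 = garnet/convertible/green, house 4 = topaz/jeep/black, house 5 = opal/scooter/red.

sapphire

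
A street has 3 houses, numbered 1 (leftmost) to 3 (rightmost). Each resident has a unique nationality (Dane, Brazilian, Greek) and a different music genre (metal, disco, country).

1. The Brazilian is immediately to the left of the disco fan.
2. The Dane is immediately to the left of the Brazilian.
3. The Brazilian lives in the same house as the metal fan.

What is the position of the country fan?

By clue 2, the Dane is in house 1.
By clue 2, the Brazilian is in house 2.
Clue 3 places the metal fan in house 2.
The only nationality still possible for house 3 is Greek.
So house 1 gets country for music genre.
So house 3 gets disco for music genre.
So: house 1 = Dane/country, house 2 = Brazilian/metal, house 3 = Greek/disco.

1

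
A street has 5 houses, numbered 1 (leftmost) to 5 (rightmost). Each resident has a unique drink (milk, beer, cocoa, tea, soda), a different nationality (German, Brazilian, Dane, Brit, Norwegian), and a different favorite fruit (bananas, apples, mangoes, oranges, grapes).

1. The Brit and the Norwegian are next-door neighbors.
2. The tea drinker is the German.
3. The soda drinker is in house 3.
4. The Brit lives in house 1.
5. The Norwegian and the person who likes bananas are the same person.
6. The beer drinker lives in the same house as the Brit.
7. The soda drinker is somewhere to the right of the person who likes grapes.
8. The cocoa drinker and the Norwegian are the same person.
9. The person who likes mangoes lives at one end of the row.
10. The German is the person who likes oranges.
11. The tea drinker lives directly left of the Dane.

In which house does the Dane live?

5

The soda drinker is in house 3 (clue 3).
The Brit is in house 1 (clue 4).
Clue 6: the beer drinker is in house 1.
By clue 1, the Norwegian is in house 2.
Clue 5 places the person who likes bananas in house 2.
By clue 8, the cocoa drinker is in house 2.
House 4 drink: only tea fits.
That leaves milk as the drink for house 5.
The only favorite fruit still possible for house 1 is grapes.
So house 3 gets apples for favorite fruit.
House 4's favorite fruit must be oranges (nothing else left).
House 5's favorite fruit must be mangoes (nothing else left).
Clue 11 places the Dane in house 5.
So house 3 gets Brazilian for nationality.
So house 4 gets German for nationality.
So: house 1 = beer/Brit/grapes, house 2 = cocoa/Norwegian/bananas, house 3 = soda/Brazilian/apples, house 4 = tea/German/oranges, house 5 = milk/Dane/mangoes.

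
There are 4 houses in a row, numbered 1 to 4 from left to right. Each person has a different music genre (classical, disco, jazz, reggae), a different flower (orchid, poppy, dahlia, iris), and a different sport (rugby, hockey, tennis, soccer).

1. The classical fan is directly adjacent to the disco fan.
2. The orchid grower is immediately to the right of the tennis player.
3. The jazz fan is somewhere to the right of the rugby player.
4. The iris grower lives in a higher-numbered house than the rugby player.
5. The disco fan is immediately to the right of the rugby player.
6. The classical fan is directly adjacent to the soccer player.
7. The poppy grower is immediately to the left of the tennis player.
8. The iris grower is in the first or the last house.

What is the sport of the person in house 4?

From clue 8, the iris grower must be in house 4.
The orchid grower is in house 3 (clue 2).
By clue 2, the tennis player is in house 2.
By clue 7, the poppy grower is in house 1.
So house 2 gets dahlia for flower.
The only music genre still possible for house 1 is reggae.
By clue 1, the classical fan is in house 3.
Clue 6: the soccer player is in house 4.
The disco fan is narrowed to house 2 or 4; consider each.
Placing it in house 4 leads to a contradiction, so it's in house 2.
The rugby player is in house 1 (clue 5).
That leaves jazz as the music genre for house 4.
The only sport still possible for house 3 is hockey.
So: house 1 = reggae/poppy/rugby, house 2 = disco/dahlia/tennis, house 3 = classical/orchid/hockey, house 4 = jazz/iris/soccer.

soccer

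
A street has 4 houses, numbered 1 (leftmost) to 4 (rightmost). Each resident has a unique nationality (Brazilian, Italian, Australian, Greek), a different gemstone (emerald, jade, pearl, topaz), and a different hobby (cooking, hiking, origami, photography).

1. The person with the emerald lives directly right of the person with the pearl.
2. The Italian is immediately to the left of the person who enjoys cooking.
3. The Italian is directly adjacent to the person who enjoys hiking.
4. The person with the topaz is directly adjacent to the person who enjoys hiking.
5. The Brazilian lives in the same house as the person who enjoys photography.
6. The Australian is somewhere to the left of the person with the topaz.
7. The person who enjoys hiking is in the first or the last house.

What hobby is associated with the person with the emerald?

photography

The Australian is narrowed to house 1 or 2; consider each.
Placing it in house 2 leads to a contradiction, so it's in house 1.
The Italian is narrowed to house 2 or 3; consider each.
Placing it in house 3 leads to a contradiction, so it's in house 2.
By clue 2, the person who enjoys cooking is in house 3.
From clue 3, the person who enjoys hiking must be in house 1.
Clue 4 places the person with the topaz in house 2.
By clue 1, the person with the emerald is in house 4.
The person with the pearl is in house 3 (clue 1).
By clue 5, the Brazilian is in house 4.
Clue 5 places the person who enjoys photography in house 4.
So house 3 gets Greek for nationality.
That leaves jade as the gemstone for house 1.
House 2's hobby must be origami (nothing else left).
So: house 1 = Australian/jade/hiking, house 2 = Italian/topaz/origami, house 3 = Greek/pearl/cooking, house 4 = Brazilian/emerald/photography.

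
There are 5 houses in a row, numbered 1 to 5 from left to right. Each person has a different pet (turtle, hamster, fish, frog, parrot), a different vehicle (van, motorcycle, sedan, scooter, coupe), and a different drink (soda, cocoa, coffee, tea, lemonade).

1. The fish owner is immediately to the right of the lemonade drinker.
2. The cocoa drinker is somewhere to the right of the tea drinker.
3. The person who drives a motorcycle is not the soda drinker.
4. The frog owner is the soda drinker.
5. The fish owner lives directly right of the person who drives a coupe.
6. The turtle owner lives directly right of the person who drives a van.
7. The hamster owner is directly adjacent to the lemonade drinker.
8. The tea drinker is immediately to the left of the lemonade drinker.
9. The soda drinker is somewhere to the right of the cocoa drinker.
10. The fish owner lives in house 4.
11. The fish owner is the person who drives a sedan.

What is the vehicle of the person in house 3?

From clue 10, the fish owner must be in house 4.
Clue 11: the person who drives a sedan is in house 4.
From clue 1, the lemonade drinker must be in house 3.
The person who drives a coupe is in house 3 (clue 5).
Clue 7: the hamster owner is in house 2.
The tea drinker is in house 2 (clue 8).
House 1's pet must be parrot (nothing else left).
That leaves frog as the pet for house 5.
House 1 drink: only coffee fits.
The only drink still possible for house 4 is cocoa.
That leaves soda as the drink for house 5.
By clue 6, the person who drives a van is in house 2.
The only pet still possible for house 3 is turtle.
House 1 vehicle: only motorcycle fits.
So house 5 gets scooter for vehicle.
So: house 1 = parrot/motorcycle/coffee, house 2 = hamster/van/tea, house 3 = turtle/coupe/lemonade, house 4 = fish/sedan/cocoa, house 5 = frog/scooter/soda.

coupe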